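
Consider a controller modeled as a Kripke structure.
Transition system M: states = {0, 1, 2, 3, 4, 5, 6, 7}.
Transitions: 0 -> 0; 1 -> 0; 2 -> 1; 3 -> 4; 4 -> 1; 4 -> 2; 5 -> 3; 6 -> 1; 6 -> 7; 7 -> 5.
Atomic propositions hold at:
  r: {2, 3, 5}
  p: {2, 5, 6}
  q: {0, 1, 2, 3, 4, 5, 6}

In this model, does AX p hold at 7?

Yes

Sat(AX p) = {s : every successor in {2, 5, 6}} = {7}
7 ∈ Sat(AX p) = {7}, so the formula holds at 7.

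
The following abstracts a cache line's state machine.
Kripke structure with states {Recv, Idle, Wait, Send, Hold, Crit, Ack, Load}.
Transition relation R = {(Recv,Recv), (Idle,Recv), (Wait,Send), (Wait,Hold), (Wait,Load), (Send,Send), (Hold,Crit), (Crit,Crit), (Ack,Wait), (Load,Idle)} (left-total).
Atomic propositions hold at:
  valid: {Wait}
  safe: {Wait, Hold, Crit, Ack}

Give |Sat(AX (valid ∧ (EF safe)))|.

1

EF safe: least fixpoint, start Z0 = {Wait, Hold, Crit, Ack}, add states with some successor in Z. Already a fixed point.
Sat(EF safe) = {Wait, Hold, Crit, Ack}
Sat(valid ∧ (EF safe)) = {Wait}
Sat(AX (valid ∧ (EF safe))) = {s : every successor in {Wait}} = {Ack}
|Sat(AX (valid ∧ (EF safe)))| = |{Ack}| = 1.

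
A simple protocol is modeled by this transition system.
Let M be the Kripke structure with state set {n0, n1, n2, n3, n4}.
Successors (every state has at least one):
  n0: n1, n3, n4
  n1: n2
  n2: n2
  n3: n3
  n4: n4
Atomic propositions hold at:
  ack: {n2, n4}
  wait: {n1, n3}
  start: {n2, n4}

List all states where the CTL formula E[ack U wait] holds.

{n1, n3}

E[ack U wait]: least fixpoint, start Z0 = Sat(wait) = {n1, n3}, add states in Sat(ack) with some successor in Z. Already a fixed point.
Sat(E[ack U wait]) = {n1, n3}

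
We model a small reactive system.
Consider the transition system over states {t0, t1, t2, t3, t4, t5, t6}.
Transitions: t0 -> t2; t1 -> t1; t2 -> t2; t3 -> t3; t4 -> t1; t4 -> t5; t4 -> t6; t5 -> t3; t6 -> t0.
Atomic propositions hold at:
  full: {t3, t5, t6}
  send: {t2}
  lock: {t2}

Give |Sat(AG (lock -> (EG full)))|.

3

EG full: greatest fixpoint, start Z0 = {t3, t5, t6}, keep only states in Sat with some successor in Z. Z1 = {t3, t5}; fixed.
Sat(EG full) = {t3, t5}
Sat(lock -> (EG full)) = {t0, t1, t3, t4, t5, t6}
AG (lock -> (EG full)): greatest fixpoint, start Z0 = {t0, t1, t3, t4, t5, t6}, keep only states in Sat with every successor in Z. Z1 = {t1, t3, t4, t5, t6}; Z2 = {t1, t3, t4, t5}; Z3 = {t1, t3, t5}; fixed.
Sat(AG (lock -> (EG full))) = {t1, t3, t5}
|Sat(AG (lock -> (EG full)))| = |{t1, t3, t5}| = 3.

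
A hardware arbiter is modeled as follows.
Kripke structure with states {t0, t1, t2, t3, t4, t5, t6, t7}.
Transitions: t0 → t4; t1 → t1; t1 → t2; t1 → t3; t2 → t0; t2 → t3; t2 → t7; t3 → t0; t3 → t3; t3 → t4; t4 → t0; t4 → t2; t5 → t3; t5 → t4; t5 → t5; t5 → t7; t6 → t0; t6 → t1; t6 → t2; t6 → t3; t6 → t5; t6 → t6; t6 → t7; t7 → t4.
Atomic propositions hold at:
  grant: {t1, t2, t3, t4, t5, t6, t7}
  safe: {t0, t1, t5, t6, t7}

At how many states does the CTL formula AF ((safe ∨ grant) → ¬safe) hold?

Sat(safe ∨ grant) = {t0, t1, t2, t3, t4, t5, t6, t7}
Sat(¬safe) = {t2, t3, t4}
Sat((safe ∨ grant) → ¬safe) = {t2, t3, t4}
AF ((safe ∨ grant) → ¬safe): least fixpoint, start Z0 = {t2, t3, t4}, add states with every successor in Z. Z1 = {t0, t2, t3, t4, t7}; fixed.
Sat(AF ((safe ∨ grant) → ¬safe)) = {t0, t2, t3, t4, t7}
|Sat(AF ((safe ∨ grant) → ¬safe))| = |{t0, t2, t3, t4, t7}| = 5.

5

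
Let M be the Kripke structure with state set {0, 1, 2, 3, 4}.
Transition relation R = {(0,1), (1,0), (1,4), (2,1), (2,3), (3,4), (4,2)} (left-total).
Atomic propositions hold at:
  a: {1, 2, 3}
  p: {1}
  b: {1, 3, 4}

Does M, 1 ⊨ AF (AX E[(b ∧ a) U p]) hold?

Sat(b ∧ a) = {1, 3}
E[(b ∧ a) U p]: least fixpoint, start Z0 = Sat(p) = {1}, add states in Sat(b ∧ a) with some successor in Z. Already a fixed point.
Sat(E[(b ∧ a) U p]) = {1}
Sat(AX E[(b ∧ a) U p]) = {s : every successor in {1}} = {0}
AF (AX E[(b ∧ a) U p]): least fixpoint, start Z0 = {0}, add states with every successor in Z. Already a fixed point.
Sat(AF (AX E[(b ∧ a) U p])) = {0}
1 ∉ Sat(AF (AX E[(b ∧ a) U p])) = {0}, so the formula does not hold at 1.

No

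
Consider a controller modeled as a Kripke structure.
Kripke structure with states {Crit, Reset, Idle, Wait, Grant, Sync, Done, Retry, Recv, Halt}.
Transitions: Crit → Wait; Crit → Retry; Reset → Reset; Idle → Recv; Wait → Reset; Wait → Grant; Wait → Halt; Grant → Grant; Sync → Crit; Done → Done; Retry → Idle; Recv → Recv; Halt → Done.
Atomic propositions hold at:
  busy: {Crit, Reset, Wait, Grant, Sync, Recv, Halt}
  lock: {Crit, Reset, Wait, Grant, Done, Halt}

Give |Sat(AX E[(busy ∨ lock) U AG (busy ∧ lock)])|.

Sat(busy ∨ lock) = {Crit, Reset, Wait, Grant, Sync, Done, Recv, Halt}
Sat(busy ∧ lock) = {Crit, Reset, Wait, Grant, Halt}
AG (busy ∧ lock): greatest fixpoint, start Z0 = {Crit, Reset, Wait, Grant, Halt}, keep only states in Sat with every successor in Z. Z1 = {Reset, Wait, Grant}; Z2 = {Reset, Grant}; fixed.
Sat(AG (busy ∧ lock)) = {Reset, Grant}
E[(busy ∨ lock) U AG (busy ∧ lock)]: least fixpoint, start Z0 = Sat(AG (busy ∧ lock)) = {Reset, Grant}, add states in Sat(busy ∨ lock) with some successor in Z. Z1 = {Reset, Wait, Grant}; Z2 = {Crit, Reset, Wait, Grant}; Z3 = {Crit, Reset, Wait, Grant, Sync}; fixed.
Sat(E[(busy ∨ lock) U AG (busy ∧ lock)]) = {Crit, Reset, Wait, Grant, Sync}
Sat(AX E[(busy ∨ lock) U AG (busy ∧ lock)]) = {s : every successor in {Crit, Reset, Wait, Grant, Sync}} = {Reset, Grant, Sync}
|Sat(AX E[(busy ∨ lock) U AG (busy ∧ lock)])| = |{Reset, Grant, Sync}| = 3.

3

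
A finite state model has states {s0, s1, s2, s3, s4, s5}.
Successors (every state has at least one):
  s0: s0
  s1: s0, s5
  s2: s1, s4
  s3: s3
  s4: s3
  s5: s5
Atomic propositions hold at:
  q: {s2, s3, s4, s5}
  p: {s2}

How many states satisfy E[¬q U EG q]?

Sat(¬q) = {s0, s1}
EG q: greatest fixpoint, start Z0 = {s2, s3, s4, s5}, keep only states in Sat with some successor in Z. Already a fixed point.
Sat(EG q) = {s2, s3, s4, s5}
E[¬q U EG q]: least fixpoint, start Z0 = Sat(EG q) = {s2, s3, s4, s5}, add states in Sat(¬q) with some successor in Z. Z1 = {s1, s2, s3, s4, s5}; fixed.
Sat(E[¬q U EG q]) = {s1, s2, s3, s4, s5}
|Sat(E[¬q U EG q])| = |{s1, s2, s3, s4, s5}| = 5.

5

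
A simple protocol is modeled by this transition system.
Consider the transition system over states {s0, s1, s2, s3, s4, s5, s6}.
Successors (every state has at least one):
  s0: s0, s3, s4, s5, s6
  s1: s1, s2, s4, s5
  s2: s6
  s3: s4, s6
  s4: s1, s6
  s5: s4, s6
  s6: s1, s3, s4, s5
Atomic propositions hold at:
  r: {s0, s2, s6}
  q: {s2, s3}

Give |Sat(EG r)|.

EG r: greatest fixpoint, start Z0 = {s0, s2, s6}, keep only states in Sat with some successor in Z. Z1 = {s0, s2}; Z2 = {s0}; fixed.
Sat(EG r) = {s0}
|Sat(EG r)| = |{s0}| = 1.

1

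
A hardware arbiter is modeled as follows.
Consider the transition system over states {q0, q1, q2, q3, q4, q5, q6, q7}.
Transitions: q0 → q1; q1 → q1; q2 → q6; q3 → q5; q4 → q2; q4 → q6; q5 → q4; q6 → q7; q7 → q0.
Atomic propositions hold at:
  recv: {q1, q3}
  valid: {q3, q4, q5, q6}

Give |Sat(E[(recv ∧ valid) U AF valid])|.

5

Sat(recv ∧ valid) = {q3}
AF valid: least fixpoint, start Z0 = {q3, q4, q5, q6}, add states with every successor in Z. Z1 = {q2, q3, q4, q5, q6}; fixed.
Sat(AF valid) = {q2, q3, q4, q5, q6}
E[(recv ∧ valid) U AF valid]: least fixpoint, start Z0 = Sat(AF valid) = {q2, q3, q4, q5, q6}, add states in Sat(recv ∧ valid) with some successor in Z. Already a fixed point.
Sat(E[(recv ∧ valid) U AF valid]) = {q2, q3, q4, q5, q6}
|Sat(E[(recv ∧ valid) U AF valid])| = |{q2, q3, q4, q5, q6}| = 5.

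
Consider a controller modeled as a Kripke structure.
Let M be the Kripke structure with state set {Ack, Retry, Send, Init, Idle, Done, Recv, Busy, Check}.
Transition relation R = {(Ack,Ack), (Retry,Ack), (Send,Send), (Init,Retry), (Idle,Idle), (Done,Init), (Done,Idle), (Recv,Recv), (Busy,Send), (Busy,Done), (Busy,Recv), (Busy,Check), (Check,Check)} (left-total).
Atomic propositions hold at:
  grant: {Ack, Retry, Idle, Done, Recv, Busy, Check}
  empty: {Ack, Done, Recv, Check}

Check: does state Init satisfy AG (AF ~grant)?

No

Sat(~grant) = {Send, Init}
AF ~grant: least fixpoint, start Z0 = {Send, Init}, add states with every successor in Z. Already a fixed point.
Sat(AF ~grant) = {Send, Init}
AG (AF ~grant): greatest fixpoint, start Z0 = {Send, Init}, keep only states in Sat with every successor in Z. Z1 = {Send}; fixed.
Sat(AG (AF ~grant)) = {Send}
Init ∉ Sat(AG (AF ~grant)) = {Send}, so the formula does not hold at Init.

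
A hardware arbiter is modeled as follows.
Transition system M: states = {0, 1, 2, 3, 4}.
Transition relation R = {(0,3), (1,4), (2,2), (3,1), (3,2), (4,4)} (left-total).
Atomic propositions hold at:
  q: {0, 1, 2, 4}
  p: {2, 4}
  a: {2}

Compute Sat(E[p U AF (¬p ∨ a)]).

{0, 1, 2, 3}

Sat(¬p) = {0, 1, 3}
Sat(¬p ∨ a) = {0, 1, 2, 3}
AF (¬p ∨ a): least fixpoint, start Z0 = {0, 1, 2, 3}, add states with every successor in Z. Already a fixed point.
Sat(AF (¬p ∨ a)) = {0, 1, 2, 3}
E[p U AF (¬p ∨ a)]: least fixpoint, start Z0 = Sat(AF (¬p ∨ a)) = {0, 1, 2, 3}, add states in Sat(p) with some successor in Z. Already a fixed point.
Sat(E[p U AF (¬p ∨ a)]) = {0, 1, 2, 3}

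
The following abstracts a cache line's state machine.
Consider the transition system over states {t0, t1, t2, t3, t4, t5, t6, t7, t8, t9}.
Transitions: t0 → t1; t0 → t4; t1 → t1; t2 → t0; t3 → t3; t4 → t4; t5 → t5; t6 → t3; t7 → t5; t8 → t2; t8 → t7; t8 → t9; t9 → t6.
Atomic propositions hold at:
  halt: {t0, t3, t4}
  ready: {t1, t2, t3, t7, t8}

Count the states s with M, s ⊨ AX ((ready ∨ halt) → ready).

7

Sat(ready ∨ halt) = {t0, t1, t2, t3, t4, t7, t8}
Sat((ready ∨ halt) → ready) = {t1, t2, t3, t5, t6, t7, t8, t9}
Sat(AX ((ready ∨ halt) → ready)) = {s : every successor in {t1, t2, t3, t5, t6, t7, t8, t9}} = {t1, t3, t5, t6, t7, t8, t9}
|Sat(AX ((ready ∨ halt) → ready))| = |{t1, t3, t5, t6, t7, t8, t9}| = 7.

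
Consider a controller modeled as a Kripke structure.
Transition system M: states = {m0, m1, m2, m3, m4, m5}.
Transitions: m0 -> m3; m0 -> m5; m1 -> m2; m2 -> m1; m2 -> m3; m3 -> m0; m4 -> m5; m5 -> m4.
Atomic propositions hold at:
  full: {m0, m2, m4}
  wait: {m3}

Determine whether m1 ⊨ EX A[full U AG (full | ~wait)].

Sat(~wait) = {m0, m1, m2, m4, m5}
Sat(full | ~wait) = {m0, m1, m2, m4, m5}
AG (full | ~wait): greatest fixpoint, start Z0 = {m0, m1, m2, m4, m5}, keep only states in Sat with every successor in Z. Z1 = {m1, m4, m5}; Z2 = {m4, m5}; fixed.
Sat(AG (full | ~wait)) = {m4, m5}
A[full U AG (full | ~wait)]: least fixpoint, start Z0 = Sat(AG (full | ~wait)) = {m4, m5}, add states in Sat(full) with every successor in Z. Already a fixed point.
Sat(A[full U AG (full | ~wait)]) = {m4, m5}
Sat(EX A[full U AG (full | ~wait)]) = {s : some successor in {m4, m5}} = {m0, m4, m5}
m1 ∉ Sat(EX A[full U AG (full | ~wait)]) = {m0, m4, m5}, so the formula does not hold at m1.

No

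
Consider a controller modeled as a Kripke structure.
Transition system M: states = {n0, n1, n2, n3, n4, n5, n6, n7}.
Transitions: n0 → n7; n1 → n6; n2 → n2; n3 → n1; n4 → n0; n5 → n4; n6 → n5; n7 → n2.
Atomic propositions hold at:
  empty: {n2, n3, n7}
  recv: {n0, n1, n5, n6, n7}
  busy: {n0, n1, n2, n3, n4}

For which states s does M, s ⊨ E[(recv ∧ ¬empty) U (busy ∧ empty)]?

Sat(¬empty) = {n0, n1, n4, n5, n6}
Sat(recv ∧ ¬empty) = {n0, n1, n5, n6}
Sat(busy ∧ empty) = {n2, n3}
E[(recv ∧ ¬empty) U (busy ∧ empty)]: least fixpoint, start Z0 = Sat((busy ∧ empty)) = {n2, n3}, add states in Sat(recv ∧ ¬empty) with some successor in Z. Already a fixed point.
Sat(E[(recv ∧ ¬empty) U (busy ∧ empty)]) = {n2, n3}

{n2, n3}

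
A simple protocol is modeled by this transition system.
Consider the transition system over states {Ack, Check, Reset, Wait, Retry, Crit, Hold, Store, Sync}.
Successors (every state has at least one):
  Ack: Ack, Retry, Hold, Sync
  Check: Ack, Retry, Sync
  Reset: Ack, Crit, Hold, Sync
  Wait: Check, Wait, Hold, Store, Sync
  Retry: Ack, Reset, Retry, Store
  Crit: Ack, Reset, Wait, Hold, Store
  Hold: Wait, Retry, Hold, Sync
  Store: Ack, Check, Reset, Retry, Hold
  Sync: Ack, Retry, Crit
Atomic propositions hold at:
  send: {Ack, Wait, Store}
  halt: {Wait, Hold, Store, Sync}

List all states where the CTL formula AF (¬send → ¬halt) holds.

Sat(¬send) = {Check, Reset, Retry, Crit, Hold, Sync}
Sat(¬halt) = {Ack, Check, Reset, Retry, Crit}
Sat(¬send → ¬halt) = {Ack, Check, Reset, Wait, Retry, Crit, Store}
AF (¬send → ¬halt): least fixpoint, start Z0 = {Ack, Check, Reset, Wait, Retry, Crit, Store}, add states with every successor in Z. Z1 = {Ack, Check, Reset, Wait, Retry, Crit, Store, Sync}; fixed.
Sat(AF (¬send → ¬halt)) = {Ack, Check, Reset, Wait, Retry, Crit, Store, Sync}

{Ack, Check, Reset, Wait, Retry, Crit, Store, Sync}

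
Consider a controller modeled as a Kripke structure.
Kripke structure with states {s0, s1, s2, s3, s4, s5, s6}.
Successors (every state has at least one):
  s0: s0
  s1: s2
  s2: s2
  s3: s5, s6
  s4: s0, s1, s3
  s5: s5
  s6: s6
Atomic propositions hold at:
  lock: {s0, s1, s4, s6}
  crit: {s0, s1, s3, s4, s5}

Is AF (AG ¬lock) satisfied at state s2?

Sat(¬lock) = {s2, s3, s5}
AG ¬lock: greatest fixpoint, start Z0 = {s2, s3, s5}, keep only states in Sat with every successor in Z. Z1 = {s2, s5}; fixed.
Sat(AG ¬lock) = {s2, s5}
AF (AG ¬lock): least fixpoint, start Z0 = {s2, s5}, add states with every successor in Z. Z1 = {s1, s2, s5}; fixed.
Sat(AF (AG ¬lock)) = {s1, s2, s5}
s2 ∈ Sat(AF (AG ¬lock)) = {s1, s2, s5}, so the formula holds at s2.

Yes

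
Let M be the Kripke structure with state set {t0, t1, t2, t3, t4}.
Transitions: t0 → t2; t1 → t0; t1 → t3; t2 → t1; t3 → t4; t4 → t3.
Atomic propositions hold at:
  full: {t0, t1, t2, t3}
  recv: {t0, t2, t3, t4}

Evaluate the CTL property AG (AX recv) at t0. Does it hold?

No

Sat(AX recv) = {s : every successor in {t0, t2, t3, t4}} = {t0, t1, t3, t4}
AG (AX recv): greatest fixpoint, start Z0 = {t0, t1, t3, t4}, keep only states in Sat with every successor in Z. Z1 = {t1, t3, t4}; Z2 = {t3, t4}; fixed.
Sat(AG (AX recv)) = {t3, t4}
t0 ∉ Sat(AG (AX recv)) = {t3, t4}, so the formula does not hold at t0.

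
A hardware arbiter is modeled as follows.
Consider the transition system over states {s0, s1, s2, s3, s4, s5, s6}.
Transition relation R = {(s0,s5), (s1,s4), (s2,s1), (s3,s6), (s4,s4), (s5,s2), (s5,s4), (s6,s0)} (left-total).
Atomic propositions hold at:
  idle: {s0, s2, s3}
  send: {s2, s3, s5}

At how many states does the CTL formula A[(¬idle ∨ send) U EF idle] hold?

5

Sat(¬idle) = {s1, s4, s5, s6}
Sat(¬idle ∨ send) = {s1, s2, s3, s4, s5, s6}
EF idle: least fixpoint, start Z0 = {s0, s2, s3}, add states with some successor in Z. Z1 = {s0, s2, s3, s5, s6}; fixed.
Sat(EF idle) = {s0, s2, s3, s5, s6}
A[(¬idle ∨ send) U EF idle]: least fixpoint, start Z0 = Sat(EF idle) = {s0, s2, s3, s5, s6}, add states in Sat(¬idle ∨ send) with every successor in Z. Already a fixed point.
Sat(A[(¬idle ∨ send) U EF idle]) = {s0, s2, s3, s5, s6}
|Sat(A[(¬idle ∨ send) U EF idle])| = |{s0, s2, s3, s5, s6}| = 5.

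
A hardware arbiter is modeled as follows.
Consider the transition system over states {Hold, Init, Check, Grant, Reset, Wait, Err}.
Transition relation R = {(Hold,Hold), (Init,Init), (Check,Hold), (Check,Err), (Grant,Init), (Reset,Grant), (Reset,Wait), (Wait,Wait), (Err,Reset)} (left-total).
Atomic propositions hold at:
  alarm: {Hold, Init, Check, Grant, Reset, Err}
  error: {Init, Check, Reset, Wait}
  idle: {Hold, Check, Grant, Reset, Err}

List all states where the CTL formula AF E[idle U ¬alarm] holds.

{Check, Reset, Wait, Err}

Sat(¬alarm) = {Wait}
E[idle U ¬alarm]: least fixpoint, start Z0 = Sat(¬alarm) = {Wait}, add states in Sat(idle) with some successor in Z. Z1 = {Reset, Wait}; Z2 = {Reset, Wait, Err}; Z3 = {Check, Reset, Wait, Err}; fixed.
Sat(E[idle U ¬alarm]) = {Check, Reset, Wait, Err}
AF E[idle U ¬alarm]: least fixpoint, start Z0 = {Check, Reset, Wait, Err}, add states with every successor in Z. Already a fixed point.
Sat(AF E[idle U ¬alarm]) = {Check, Reset, Wait, Err}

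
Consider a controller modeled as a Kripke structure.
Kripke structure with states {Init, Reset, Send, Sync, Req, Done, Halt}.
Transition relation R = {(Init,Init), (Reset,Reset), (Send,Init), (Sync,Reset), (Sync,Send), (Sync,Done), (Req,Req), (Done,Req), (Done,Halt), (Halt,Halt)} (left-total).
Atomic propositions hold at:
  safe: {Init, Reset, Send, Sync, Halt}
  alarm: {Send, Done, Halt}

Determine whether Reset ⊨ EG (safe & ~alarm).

Yes

Sat(~alarm) = {Init, Reset, Sync, Req}
Sat(safe & ~alarm) = {Init, Reset, Sync}
EG (safe & ~alarm): greatest fixpoint, start Z0 = {Init, Reset, Sync}, keep only states in Sat with some successor in Z. Already a fixed point.
Sat(EG (safe & ~alarm)) = {Init, Reset, Sync}
Reset ∈ Sat(EG (safe & ~alarm)) = {Init, Reset, Sync}, so the formula holds at Reset.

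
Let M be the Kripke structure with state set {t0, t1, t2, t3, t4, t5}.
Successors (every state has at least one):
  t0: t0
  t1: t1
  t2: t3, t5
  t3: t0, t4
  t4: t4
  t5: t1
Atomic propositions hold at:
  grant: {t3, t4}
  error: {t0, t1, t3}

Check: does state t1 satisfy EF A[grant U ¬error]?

Sat(¬error) = {t2, t4, t5}
A[grant U ¬error]: least fixpoint, start Z0 = Sat(¬error) = {t2, t4, t5}, add states in Sat(grant) with every successor in Z. Already a fixed point.
Sat(A[grant U ¬error]) = {t2, t4, t5}
EF A[grant U ¬error]: least fixpoint, start Z0 = {t2, t4, t5}, add states with some successor in Z. Z1 = {t2, t3, t4, t5}; fixed.
Sat(EF A[grant U ¬error]) = {t2, t3, t4, t5}
t1 ∉ Sat(EF A[grant U ¬error]) = {t2, t3, t4, t5}, so the formula does not hold at t1.

No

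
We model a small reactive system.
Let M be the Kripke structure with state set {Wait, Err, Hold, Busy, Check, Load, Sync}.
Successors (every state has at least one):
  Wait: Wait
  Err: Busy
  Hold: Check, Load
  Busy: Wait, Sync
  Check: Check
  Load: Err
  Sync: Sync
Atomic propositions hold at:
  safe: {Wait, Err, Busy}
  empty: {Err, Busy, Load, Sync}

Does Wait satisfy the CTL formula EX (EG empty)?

No

EG empty: greatest fixpoint, start Z0 = {Err, Busy, Load, Sync}, keep only states in Sat with some successor in Z. Already a fixed point.
Sat(EG empty) = {Err, Busy, Load, Sync}
Sat(EX (EG empty)) = {s : some successor in {Err, Busy, Load, Sync}} = {Err, Hold, Busy, Load, Sync}
Wait ∉ Sat(EX (EG empty)) = {Err, Hold, Busy, Load, Sync}, so the formula does not hold at Wait.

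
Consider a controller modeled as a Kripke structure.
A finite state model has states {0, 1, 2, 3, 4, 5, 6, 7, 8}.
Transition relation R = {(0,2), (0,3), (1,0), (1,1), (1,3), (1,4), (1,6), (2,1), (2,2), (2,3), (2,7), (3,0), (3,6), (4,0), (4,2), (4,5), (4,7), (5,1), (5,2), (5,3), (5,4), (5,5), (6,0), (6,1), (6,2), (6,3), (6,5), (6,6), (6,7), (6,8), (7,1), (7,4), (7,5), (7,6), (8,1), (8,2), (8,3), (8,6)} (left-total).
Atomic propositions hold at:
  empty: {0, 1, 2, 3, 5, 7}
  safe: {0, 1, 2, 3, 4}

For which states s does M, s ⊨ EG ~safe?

Sat(~safe) = {5, 6, 7, 8}
EG ~safe: greatest fixpoint, start Z0 = {5, 6, 7, 8}, keep only states in Sat with some successor in Z. Already a fixed point.
Sat(EG ~safe) = {5, 6, 7, 8}

{5, 6, 7, 8}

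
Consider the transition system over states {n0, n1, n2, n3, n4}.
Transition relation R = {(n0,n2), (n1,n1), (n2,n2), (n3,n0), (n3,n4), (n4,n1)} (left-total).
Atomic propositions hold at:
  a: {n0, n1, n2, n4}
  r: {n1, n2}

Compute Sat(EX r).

Sat(EX r) = {s : some successor in {n1, n2}} = {n0, n1, n2, n4}

{n0, n1, n2, n4}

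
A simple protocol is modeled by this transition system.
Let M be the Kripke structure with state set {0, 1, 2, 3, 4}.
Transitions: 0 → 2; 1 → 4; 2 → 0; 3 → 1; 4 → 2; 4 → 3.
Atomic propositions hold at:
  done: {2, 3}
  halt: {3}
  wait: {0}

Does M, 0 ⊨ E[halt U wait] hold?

Yes

E[halt U wait]: least fixpoint, start Z0 = Sat(wait) = {0}, add states in Sat(halt) with some successor in Z. Already a fixed point.
Sat(E[halt U wait]) = {0}
0 ∈ Sat(E[halt U wait]) = {0}, so the formula holds at 0.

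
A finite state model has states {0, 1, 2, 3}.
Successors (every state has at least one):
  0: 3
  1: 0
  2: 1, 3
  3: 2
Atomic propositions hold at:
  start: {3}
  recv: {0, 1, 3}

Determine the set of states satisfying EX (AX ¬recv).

{0, 2}

Sat(¬recv) = {2}
Sat(AX ¬recv) = {s : every successor in {2}} = {3}
Sat(EX (AX ¬recv)) = {s : some successor in {3}} = {0, 2}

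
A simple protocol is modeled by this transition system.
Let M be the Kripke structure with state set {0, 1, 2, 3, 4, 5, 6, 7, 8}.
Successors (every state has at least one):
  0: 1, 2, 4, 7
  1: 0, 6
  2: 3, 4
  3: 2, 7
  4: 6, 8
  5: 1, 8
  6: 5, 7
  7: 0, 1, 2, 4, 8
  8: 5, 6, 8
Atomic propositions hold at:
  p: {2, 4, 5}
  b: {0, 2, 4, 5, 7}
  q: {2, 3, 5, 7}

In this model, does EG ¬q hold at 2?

No

Sat(¬q) = {0, 1, 4, 6, 8}
EG ¬q: greatest fixpoint, start Z0 = {0, 1, 4, 6, 8}, keep only states in Sat with some successor in Z. Z1 = {0, 1, 4, 8}; fixed.
Sat(EG ¬q) = {0, 1, 4, 8}
2 ∉ Sat(EG ¬q) = {0, 1, 4, 8}, so the formula does not hold at 2.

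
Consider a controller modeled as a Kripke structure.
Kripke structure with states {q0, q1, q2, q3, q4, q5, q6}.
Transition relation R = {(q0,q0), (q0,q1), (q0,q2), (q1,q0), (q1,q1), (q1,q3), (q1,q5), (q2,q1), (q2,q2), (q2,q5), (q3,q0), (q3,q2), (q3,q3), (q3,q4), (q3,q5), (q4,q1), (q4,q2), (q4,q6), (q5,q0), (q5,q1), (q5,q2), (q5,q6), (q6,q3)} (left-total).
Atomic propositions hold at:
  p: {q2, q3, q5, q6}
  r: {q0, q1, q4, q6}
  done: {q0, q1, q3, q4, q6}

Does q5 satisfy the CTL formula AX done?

Sat(AX done) = {s : every successor in {q0, q1, q3, q4, q6}} = {q6}
q5 ∉ Sat(AX done) = {q6}, so the formula does not hold at q5.

No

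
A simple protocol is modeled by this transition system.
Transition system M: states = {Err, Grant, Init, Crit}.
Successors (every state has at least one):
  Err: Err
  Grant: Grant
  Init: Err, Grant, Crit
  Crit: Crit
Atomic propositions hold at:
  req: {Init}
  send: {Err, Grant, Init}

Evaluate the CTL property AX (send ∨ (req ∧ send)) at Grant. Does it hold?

Yes

Sat(req ∧ send) = {Init}
Sat(send ∨ (req ∧ send)) = {Err, Grant, Init}
Sat(AX (send ∨ (req ∧ send))) = {s : every successor in {Err, Grant, Init}} = {Err, Grant}
Grant ∈ Sat(AX (send ∨ (req ∧ send))) = {Err, Grant}, so the formula holds at Grant.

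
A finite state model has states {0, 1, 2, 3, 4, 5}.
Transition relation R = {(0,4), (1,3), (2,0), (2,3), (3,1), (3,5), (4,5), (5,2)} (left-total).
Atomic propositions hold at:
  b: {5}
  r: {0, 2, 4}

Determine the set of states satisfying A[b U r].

A[b U r]: least fixpoint, start Z0 = Sat(r) = {0, 2, 4}, add states in Sat(b) with every successor in Z. Z1 = {0, 2, 4, 5}; fixed.
Sat(A[b U r]) = {0, 2, 4, 5}

{0, 2, 4, 5}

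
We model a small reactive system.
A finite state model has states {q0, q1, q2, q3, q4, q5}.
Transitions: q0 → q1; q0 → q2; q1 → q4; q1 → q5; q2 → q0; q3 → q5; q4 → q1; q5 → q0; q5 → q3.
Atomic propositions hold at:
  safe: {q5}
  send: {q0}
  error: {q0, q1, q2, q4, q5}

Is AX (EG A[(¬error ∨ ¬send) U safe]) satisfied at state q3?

Sat(¬error) = {q3}
Sat(¬send) = {q1, q2, q3, q4, q5}
Sat(¬error ∨ ¬send) = {q1, q2, q3, q4, q5}
A[(¬error ∨ ¬send) U safe]: least fixpoint, start Z0 = Sat(safe) = {q5}, add states in Sat(¬error ∨ ¬send) with every successor in Z. Z1 = {q3, q5}; fixed.
Sat(A[(¬error ∨ ¬send) U safe]) = {q3, q5}
EG A[(¬error ∨ ¬send) U safe]: greatest fixpoint, start Z0 = {q3, q5}, keep only states in Sat with some successor in Z. Already a fixed point.
Sat(EG A[(¬error ∨ ¬send) U safe]) = {q3, q5}
Sat(AX (EG A[(¬error ∨ ¬send) U safe])) = {s : every successor in {q3, q5}} = {q3}
q3 ∈ Sat(AX (EG A[(¬error ∨ ¬send) U safe])) = {q3}, so the formula holds at q3.

Yes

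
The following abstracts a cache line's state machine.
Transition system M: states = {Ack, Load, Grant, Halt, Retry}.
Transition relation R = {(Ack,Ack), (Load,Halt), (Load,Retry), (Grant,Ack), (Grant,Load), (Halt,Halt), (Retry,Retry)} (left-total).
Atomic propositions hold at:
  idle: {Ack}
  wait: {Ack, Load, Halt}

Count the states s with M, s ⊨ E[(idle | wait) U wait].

Sat(idle | wait) = {Ack, Load, Halt}
E[(idle | wait) U wait]: least fixpoint, start Z0 = Sat(wait) = {Ack, Load, Halt}, add states in Sat(idle | wait) with some successor in Z. Already a fixed point.
Sat(E[(idle | wait) U wait]) = {Ack, Load, Halt}
|Sat(E[(idle | wait) U wait])| = |{Ack, Load, Halt}| = 3.

3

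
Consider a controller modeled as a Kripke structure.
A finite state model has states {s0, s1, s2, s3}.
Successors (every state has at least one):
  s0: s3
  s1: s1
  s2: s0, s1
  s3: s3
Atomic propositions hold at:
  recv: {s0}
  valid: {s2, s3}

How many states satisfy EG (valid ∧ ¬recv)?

1

Sat(¬recv) = {s1, s2, s3}
Sat(valid ∧ ¬recv) = {s2, s3}
EG (valid ∧ ¬recv): greatest fixpoint, start Z0 = {s2, s3}, keep only states in Sat with some successor in Z. Z1 = {s3}; fixed.
Sat(EG (valid ∧ ¬recv)) = {s3}
|Sat(EG (valid ∧ ¬recv))| = |{s3}| = 1.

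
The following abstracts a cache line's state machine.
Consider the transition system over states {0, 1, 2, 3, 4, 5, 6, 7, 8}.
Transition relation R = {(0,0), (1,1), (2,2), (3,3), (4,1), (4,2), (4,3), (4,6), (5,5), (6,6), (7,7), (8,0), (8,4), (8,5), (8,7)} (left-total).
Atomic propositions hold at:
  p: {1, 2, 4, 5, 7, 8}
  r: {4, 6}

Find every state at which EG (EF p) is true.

{1, 2, 4, 5, 7, 8}

EF p: least fixpoint, start Z0 = {1, 2, 4, 5, 7, 8}, add states with some successor in Z. Already a fixed point.
Sat(EF p) = {1, 2, 4, 5, 7, 8}
EG (EF p): greatest fixpoint, start Z0 = {1, 2, 4, 5, 7, 8}, keep only states in Sat with some successor in Z. Already a fixed point.
Sat(EG (EF p)) = {1, 2, 4, 5, 7, 8}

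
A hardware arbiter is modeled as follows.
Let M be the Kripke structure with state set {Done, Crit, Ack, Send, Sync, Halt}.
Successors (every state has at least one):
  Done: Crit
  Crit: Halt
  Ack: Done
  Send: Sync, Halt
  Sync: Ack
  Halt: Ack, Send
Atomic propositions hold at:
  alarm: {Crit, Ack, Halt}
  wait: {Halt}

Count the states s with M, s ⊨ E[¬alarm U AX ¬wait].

5

Sat(¬alarm) = {Done, Send, Sync}
Sat(¬wait) = {Done, Crit, Ack, Send, Sync}
Sat(AX ¬wait) = {s : every successor in {Done, Crit, Ack, Send, Sync}} = {Done, Ack, Sync, Halt}
E[¬alarm U AX ¬wait]: least fixpoint, start Z0 = Sat(AX ¬wait) = {Done, Ack, Sync, Halt}, add states in Sat(¬alarm) with some successor in Z. Z1 = {Done, Ack, Send, Sync, Halt}; fixed.
Sat(E[¬alarm U AX ¬wait]) = {Done, Ack, Send, Sync, Halt}
|Sat(E[¬alarm U AX ¬wait])| = |{Done, Ack, Send, Sync, Halt}| = 5.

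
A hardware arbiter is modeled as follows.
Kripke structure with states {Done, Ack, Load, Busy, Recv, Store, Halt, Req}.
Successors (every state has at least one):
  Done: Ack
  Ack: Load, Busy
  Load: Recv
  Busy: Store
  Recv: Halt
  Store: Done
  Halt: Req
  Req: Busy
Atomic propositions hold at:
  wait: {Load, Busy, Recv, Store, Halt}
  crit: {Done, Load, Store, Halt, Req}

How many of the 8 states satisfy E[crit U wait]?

E[crit U wait]: least fixpoint, start Z0 = Sat(wait) = {Load, Busy, Recv, Store, Halt}, add states in Sat(crit) with some successor in Z. Z1 = {Load, Busy, Recv, Store, Halt, Req}; fixed.
Sat(E[crit U wait]) = {Load, Busy, Recv, Store, Halt, Req}
|Sat(E[crit U wait])| = |{Load, Busy, Recv, Store, Halt, Req}| = 6.

6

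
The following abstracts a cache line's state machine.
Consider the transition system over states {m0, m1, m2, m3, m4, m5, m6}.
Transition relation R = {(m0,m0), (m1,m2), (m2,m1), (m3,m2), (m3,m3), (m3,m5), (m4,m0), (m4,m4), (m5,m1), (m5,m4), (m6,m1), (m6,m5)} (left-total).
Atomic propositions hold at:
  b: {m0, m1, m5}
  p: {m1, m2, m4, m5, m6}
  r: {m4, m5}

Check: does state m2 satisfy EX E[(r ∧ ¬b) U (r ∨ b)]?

Yes

Sat(¬b) = {m2, m3, m4, m6}
Sat(r ∧ ¬b) = {m4}
Sat(r ∨ b) = {m0, m1, m4, m5}
E[(r ∧ ¬b) U (r ∨ b)]: least fixpoint, start Z0 = Sat((r ∨ b)) = {m0, m1, m4, m5}, add states in Sat(r ∧ ¬b) with some successor in Z. Already a fixed point.
Sat(E[(r ∧ ¬b) U (r ∨ b)]) = {m0, m1, m4, m5}
Sat(EX E[(r ∧ ¬b) U (r ∨ b)]) = {s : some successor in {m0, m1, m4, m5}} = {m0, m2, m3, m4, m5, m6}
m2 ∈ Sat(EX E[(r ∧ ¬b) U (r ∨ b)]) = {m0, m2, m3, m4, m5, m6}, so the formula holds at m2.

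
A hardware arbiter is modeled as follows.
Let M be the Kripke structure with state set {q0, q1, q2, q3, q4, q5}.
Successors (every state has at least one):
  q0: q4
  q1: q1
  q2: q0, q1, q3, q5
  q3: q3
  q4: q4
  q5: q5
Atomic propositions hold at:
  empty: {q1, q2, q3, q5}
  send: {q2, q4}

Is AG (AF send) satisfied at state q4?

Yes

AF send: least fixpoint, start Z0 = {q2, q4}, add states with every successor in Z. Z1 = {q0, q2, q4}; fixed.
Sat(AF send) = {q0, q2, q4}
AG (AF send): greatest fixpoint, start Z0 = {q0, q2, q4}, keep only states in Sat with every successor in Z. Z1 = {q0, q4}; fixed.
Sat(AG (AF send)) = {q0, q4}
q4 ∈ Sat(AG (AF send)) = {q0, q4}, so the formula holds at q4.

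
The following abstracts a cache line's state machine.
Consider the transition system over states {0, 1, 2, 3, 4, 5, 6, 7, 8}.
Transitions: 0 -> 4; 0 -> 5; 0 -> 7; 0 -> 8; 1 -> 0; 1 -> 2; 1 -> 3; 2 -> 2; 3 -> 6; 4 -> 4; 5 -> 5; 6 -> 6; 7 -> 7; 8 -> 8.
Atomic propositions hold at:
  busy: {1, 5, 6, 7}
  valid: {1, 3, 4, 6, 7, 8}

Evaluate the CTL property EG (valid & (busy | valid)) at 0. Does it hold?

Sat(busy | valid) = {1, 3, 4, 5, 6, 7, 8}
Sat(valid & (busy | valid)) = {1, 3, 4, 6, 7, 8}
EG (valid & (busy | valid)): greatest fixpoint, start Z0 = {1, 3, 4, 6, 7, 8}, keep only states in Sat with some successor in Z. Already a fixed point.
Sat(EG (valid & (busy | valid))) = {1, 3, 4, 6, 7, 8}
0 ∉ Sat(EG (valid & (busy | valid))) = {1, 3, 4, 6, 7, 8}, so the formula does not hold at 0.

No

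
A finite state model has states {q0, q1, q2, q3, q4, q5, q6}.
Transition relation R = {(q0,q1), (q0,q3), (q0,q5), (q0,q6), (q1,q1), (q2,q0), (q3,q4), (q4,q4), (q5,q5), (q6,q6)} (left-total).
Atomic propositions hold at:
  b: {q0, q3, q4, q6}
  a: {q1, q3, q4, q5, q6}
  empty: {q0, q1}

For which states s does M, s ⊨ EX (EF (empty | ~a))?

Sat(~a) = {q0, q2}
Sat(empty | ~a) = {q0, q1, q2}
EF (empty | ~a): least fixpoint, start Z0 = {q0, q1, q2}, add states with some successor in Z. Already a fixed point.
Sat(EF (empty | ~a)) = {q0, q1, q2}
Sat(EX (EF (empty | ~a))) = {s : some successor in {q0, q1, q2}} = {q0, q1, q2}

{q0, q1, q2}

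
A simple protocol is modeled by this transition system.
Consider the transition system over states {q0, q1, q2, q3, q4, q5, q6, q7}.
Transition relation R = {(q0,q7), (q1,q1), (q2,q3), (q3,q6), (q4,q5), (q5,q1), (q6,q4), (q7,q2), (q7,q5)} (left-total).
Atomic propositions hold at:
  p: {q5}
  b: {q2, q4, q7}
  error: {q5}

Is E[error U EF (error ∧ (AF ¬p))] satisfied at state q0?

Sat(¬p) = {q0, q1, q2, q3, q4, q6, q7}
AF ¬p: least fixpoint, start Z0 = {q0, q1, q2, q3, q4, q6, q7}, add states with every successor in Z. Z1 = {q0, q1, q2, q3, q4, q5, q6, q7}; fixed.
Sat(AF ¬p) = {q0, q1, q2, q3, q4, q5, q6, q7}
Sat(error ∧ (AF ¬p)) = {q5}
EF (error ∧ (AF ¬p)): least fixpoint, start Z0 = {q5}, add states with some successor in Z. Z1 = {q4, q5, q7}; Z2 = {q0, q4, q5, q6, q7}; Z3 = {q0, q3, q4, q5, q6, q7}; Z4 = {q0, q2, q3, q4, q5, q6, q7}; fixed.
Sat(EF (error ∧ (AF ¬p))) = {q0, q2, q3, q4, q5, q6, q7}
E[error U EF (error ∧ (AF ¬p))]: least fixpoint, start Z0 = Sat(EF (error ∧ (AF ¬p))) = {q0, q2, q3, q4, q5, q6, q7}, add states in Sat(error) with some successor in Z. Already a fixed point.
Sat(E[error U EF (error ∧ (AF ¬p))]) = {q0, q2, q3, q4, q5, q6, q7}
q0 ∈ Sat(E[error U EF (error ∧ (AF ¬p))]) = {q0, q2, q3, q4, q5, q6, q7}, so the formula holds at q0.

Yes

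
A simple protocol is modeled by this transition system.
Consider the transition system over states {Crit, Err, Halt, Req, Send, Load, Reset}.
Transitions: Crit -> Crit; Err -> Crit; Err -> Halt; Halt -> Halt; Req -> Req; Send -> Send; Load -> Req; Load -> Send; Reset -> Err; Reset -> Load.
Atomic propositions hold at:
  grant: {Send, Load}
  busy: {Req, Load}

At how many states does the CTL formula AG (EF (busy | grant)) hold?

Sat(busy | grant) = {Req, Send, Load}
EF (busy | grant): least fixpoint, start Z0 = {Req, Send, Load}, add states with some successor in Z. Z1 = {Req, Send, Load, Reset}; fixed.
Sat(EF (busy | grant)) = {Req, Send, Load, Reset}
AG (EF (busy | grant)): greatest fixpoint, start Z0 = {Req, Send, Load, Reset}, keep only states in Sat with every successor in Z. Z1 = {Req, Send, Load}; fixed.
Sat(AG (EF (busy | grant))) = {Req, Send, Load}
|Sat(AG (EF (busy | grant)))| = |{Req, Send, Load}| = 3.

3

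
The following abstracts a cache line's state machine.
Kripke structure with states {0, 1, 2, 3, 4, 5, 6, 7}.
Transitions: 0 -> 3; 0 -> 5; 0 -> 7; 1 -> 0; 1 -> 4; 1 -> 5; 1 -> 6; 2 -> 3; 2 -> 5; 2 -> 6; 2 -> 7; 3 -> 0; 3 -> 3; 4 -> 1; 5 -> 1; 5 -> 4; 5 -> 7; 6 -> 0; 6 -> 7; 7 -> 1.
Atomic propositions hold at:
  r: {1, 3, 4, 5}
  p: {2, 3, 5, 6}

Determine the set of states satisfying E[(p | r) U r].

{1, 2, 3, 4, 5}

Sat(p | r) = {1, 2, 3, 4, 5, 6}
E[(p | r) U r]: least fixpoint, start Z0 = Sat(r) = {1, 3, 4, 5}, add states in Sat(p | r) with some successor in Z. Z1 = {1, 2, 3, 4, 5}; fixed.
Sat(E[(p | r) U r]) = {1, 2, 3, 4, 5}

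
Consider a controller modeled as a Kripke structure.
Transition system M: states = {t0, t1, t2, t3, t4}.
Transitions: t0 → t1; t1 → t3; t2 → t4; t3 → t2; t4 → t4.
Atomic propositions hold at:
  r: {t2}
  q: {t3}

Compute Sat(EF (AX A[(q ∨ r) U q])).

{t0, t1}

Sat(q ∨ r) = {t2, t3}
A[(q ∨ r) U q]: least fixpoint, start Z0 = Sat(q) = {t3}, add states in Sat(q ∨ r) with every successor in Z. Already a fixed point.
Sat(A[(q ∨ r) U q]) = {t3}
Sat(AX A[(q ∨ r) U q]) = {s : every successor in {t3}} = {t1}
EF (AX A[(q ∨ r) U q]): least fixpoint, start Z0 = {t1}, add states with some successor in Z. Z1 = {t0, t1}; fixed.
Sat(EF (AX A[(q ∨ r) U q])) = {t0, t1}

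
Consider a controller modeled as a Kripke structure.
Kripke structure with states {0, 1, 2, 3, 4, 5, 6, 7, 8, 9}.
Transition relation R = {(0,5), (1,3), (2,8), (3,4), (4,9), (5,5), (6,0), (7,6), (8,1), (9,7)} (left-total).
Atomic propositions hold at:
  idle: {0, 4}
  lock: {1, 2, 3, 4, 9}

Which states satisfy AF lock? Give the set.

{1, 2, 3, 4, 8, 9}

AF lock: least fixpoint, start Z0 = {1, 2, 3, 4, 9}, add states with every successor in Z. Z1 = {1, 2, 3, 4, 8, 9}; fixed.
Sat(AF lock) = {1, 2, 3, 4, 8, 9}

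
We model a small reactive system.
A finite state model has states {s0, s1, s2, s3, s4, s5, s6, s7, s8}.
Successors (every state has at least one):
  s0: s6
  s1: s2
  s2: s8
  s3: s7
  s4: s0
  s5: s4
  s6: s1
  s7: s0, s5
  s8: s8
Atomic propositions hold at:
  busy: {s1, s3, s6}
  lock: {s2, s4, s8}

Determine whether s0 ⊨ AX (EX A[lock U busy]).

Yes

A[lock U busy]: least fixpoint, start Z0 = Sat(busy) = {s1, s3, s6}, add states in Sat(lock) with every successor in Z. Already a fixed point.
Sat(A[lock U busy]) = {s1, s3, s6}
Sat(EX A[lock U busy]) = {s : some successor in {s1, s3, s6}} = {s0, s6}
Sat(AX (EX A[lock U busy])) = {s : every successor in {s0, s6}} = {s0, s4}
s0 ∈ Sat(AX (EX A[lock U busy])) = {s0, s4}, so the formula holds at s0.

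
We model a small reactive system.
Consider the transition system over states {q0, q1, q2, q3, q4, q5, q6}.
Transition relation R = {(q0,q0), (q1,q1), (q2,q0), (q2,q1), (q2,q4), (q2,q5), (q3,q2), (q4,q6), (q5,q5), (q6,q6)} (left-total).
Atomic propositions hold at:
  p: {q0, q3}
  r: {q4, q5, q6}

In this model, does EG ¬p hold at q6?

Yes

Sat(¬p) = {q1, q2, q4, q5, q6}
EG ¬p: greatest fixpoint, start Z0 = {q1, q2, q4, q5, q6}, keep only states in Sat with some successor in Z. Already a fixed point.
Sat(EG ¬p) = {q1, q2, q4, q5, q6}
q6 ∈ Sat(EG ¬p) = {q1, q2, q4, q5, q6}, so the formula holds at q6.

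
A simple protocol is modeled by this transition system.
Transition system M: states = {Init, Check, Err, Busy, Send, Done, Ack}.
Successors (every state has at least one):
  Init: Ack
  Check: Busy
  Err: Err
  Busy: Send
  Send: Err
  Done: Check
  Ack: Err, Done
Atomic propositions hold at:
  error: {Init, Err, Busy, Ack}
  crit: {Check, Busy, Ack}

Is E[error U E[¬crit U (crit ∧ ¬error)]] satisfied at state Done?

Sat(¬crit) = {Init, Err, Send, Done}
Sat(¬error) = {Check, Send, Done}
Sat(crit ∧ ¬error) = {Check}
E[¬crit U (crit ∧ ¬error)]: least fixpoint, start Z0 = Sat((crit ∧ ¬error)) = {Check}, add states in Sat(¬crit) with some successor in Z. Z1 = {Check, Done}; fixed.
Sat(E[¬crit U (crit ∧ ¬error)]) = {Check, Done}
E[error U E[¬crit U (crit ∧ ¬error)]]: least fixpoint, start Z0 = Sat(E[¬crit U (crit ∧ ¬error)]) = {Check, Done}, add states in Sat(error) with some successor in Z. Z1 = {Check, Done, Ack}; Z2 = {Init, Check, Done, Ack}; fixed.
Sat(E[error U E[¬crit U (crit ∧ ¬error)]]) = {Init, Check, Done, Ack}
Done ∈ Sat(E[error U E[¬crit U (crit ∧ ¬error)]]) = {Init, Check, Done, Ack}, so the formula holds at Done.

Yes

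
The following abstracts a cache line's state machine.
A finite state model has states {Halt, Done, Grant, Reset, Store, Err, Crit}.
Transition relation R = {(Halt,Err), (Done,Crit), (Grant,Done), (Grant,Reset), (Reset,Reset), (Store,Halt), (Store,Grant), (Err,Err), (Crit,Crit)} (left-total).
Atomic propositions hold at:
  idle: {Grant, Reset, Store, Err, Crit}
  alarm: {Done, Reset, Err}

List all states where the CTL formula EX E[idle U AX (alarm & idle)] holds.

{Halt, Grant, Reset, Store, Err}

Sat(alarm & idle) = {Reset, Err}
Sat(AX (alarm & idle)) = {s : every successor in {Reset, Err}} = {Halt, Reset, Err}
E[idle U AX (alarm & idle)]: least fixpoint, start Z0 = Sat(AX (alarm & idle)) = {Halt, Reset, Err}, add states in Sat(idle) with some successor in Z. Z1 = {Halt, Grant, Reset, Store, Err}; fixed.
Sat(E[idle U AX (alarm & idle)]) = {Halt, Grant, Reset, Store, Err}
Sat(EX E[idle U AX (alarm & idle)]) = {s : some successor in {Halt, Grant, Reset, Store, Err}} = {Halt, Grant, Reset, Store, Err}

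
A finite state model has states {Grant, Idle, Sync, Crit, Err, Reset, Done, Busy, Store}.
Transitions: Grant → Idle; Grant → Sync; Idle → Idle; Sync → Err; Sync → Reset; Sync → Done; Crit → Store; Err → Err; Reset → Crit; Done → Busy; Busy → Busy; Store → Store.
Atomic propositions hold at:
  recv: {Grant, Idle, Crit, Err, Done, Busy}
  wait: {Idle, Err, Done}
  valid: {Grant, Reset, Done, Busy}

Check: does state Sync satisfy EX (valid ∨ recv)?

Yes

Sat(valid ∨ recv) = {Grant, Idle, Crit, Err, Reset, Done, Busy}
Sat(EX (valid ∨ recv)) = {s : some successor in {Grant, Idle, Crit, Err, Reset, Done, Busy}} = {Grant, Idle, Sync, Err, Reset, Done, Busy}
Sync ∈ Sat(EX (valid ∨ recv)) = {Grant, Idle, Sync, Err, Reset, Done, Busy}, so the formula holds at Sync.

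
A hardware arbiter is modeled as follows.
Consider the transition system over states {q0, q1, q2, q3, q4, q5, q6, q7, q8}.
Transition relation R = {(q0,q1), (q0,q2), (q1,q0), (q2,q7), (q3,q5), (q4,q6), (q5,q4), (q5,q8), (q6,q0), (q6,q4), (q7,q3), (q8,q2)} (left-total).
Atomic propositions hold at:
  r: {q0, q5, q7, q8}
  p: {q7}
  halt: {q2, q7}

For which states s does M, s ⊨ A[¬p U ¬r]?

Sat(¬p) = {q0, q1, q2, q3, q4, q5, q6, q8}
Sat(¬r) = {q1, q2, q3, q4, q6}
A[¬p U ¬r]: least fixpoint, start Z0 = Sat(¬r) = {q1, q2, q3, q4, q6}, add states in Sat(¬p) with every successor in Z. Z1 = {q0, q1, q2, q3, q4, q6, q8}; Z2 = {q0, q1, q2, q3, q4, q5, q6, q8}; fixed.
Sat(A[¬p U ¬r]) = {q0, q1, q2, q3, q4, q5, q6, q8}

{q0, q1, q2, q3, q4, q5, q6, q8}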